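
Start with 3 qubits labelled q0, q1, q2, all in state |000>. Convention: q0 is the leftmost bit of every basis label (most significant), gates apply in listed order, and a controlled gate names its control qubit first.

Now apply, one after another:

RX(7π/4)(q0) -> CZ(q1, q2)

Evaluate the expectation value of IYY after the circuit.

In the final state, IYY has expectation 0.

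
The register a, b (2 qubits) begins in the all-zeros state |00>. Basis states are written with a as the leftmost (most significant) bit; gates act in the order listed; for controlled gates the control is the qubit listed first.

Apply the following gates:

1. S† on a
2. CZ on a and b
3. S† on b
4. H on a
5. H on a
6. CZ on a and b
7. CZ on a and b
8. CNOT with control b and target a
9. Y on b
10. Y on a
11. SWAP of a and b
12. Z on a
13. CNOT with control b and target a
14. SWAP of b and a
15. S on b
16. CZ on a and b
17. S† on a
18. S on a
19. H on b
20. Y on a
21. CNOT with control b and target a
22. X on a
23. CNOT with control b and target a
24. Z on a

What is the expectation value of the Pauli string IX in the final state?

The expectation value of IX is 1. Key observation: steps 4-5 multiply out to the identity, so the circuit reduces to the remaining gates.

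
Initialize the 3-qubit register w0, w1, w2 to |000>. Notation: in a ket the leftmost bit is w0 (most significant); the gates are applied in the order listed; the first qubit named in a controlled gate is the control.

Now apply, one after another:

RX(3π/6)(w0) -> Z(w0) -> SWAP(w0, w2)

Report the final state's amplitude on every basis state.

The final amplitudes are sqrt(2)/2 on |000>, sqrt(2)*I/2 on |001>, and 0 on every other basis state.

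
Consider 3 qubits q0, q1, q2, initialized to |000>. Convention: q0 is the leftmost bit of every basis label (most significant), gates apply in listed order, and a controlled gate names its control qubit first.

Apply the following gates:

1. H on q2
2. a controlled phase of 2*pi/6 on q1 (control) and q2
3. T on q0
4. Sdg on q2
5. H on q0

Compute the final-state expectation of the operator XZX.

The expectation value of XZX is 0.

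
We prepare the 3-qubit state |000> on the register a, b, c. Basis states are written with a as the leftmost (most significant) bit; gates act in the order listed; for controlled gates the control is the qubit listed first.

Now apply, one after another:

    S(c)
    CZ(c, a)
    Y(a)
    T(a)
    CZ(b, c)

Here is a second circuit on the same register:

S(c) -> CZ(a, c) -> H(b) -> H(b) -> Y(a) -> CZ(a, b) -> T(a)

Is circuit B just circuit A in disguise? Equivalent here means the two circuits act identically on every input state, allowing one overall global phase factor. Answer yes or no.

No — the two circuits implement different unitaries, even allowing a global phase.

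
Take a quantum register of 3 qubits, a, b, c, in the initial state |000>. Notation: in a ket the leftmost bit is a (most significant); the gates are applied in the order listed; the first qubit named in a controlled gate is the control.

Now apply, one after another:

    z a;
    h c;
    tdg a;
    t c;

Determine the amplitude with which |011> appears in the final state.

|011> carries amplitude 0 in the final state.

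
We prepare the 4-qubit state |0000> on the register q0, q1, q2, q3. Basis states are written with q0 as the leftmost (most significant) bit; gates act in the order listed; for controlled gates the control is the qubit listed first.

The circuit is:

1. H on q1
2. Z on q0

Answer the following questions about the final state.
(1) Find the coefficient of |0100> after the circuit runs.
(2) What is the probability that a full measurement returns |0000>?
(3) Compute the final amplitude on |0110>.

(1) |0100> carries amplitude sqrt(2)/2 in the final state.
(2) The probability of measuring |0000> is 1/2.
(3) |0110> carries amplitude 0 in the final state.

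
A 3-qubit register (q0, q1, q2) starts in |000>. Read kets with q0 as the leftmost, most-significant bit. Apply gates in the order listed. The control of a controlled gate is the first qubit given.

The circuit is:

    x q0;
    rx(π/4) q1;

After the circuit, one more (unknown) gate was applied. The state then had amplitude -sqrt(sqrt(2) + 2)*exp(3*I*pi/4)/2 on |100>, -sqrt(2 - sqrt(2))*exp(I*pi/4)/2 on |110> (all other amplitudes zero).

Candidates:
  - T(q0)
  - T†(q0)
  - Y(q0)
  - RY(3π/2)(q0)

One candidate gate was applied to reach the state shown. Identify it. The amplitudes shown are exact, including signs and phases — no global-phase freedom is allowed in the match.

The applied gate was T†(q0).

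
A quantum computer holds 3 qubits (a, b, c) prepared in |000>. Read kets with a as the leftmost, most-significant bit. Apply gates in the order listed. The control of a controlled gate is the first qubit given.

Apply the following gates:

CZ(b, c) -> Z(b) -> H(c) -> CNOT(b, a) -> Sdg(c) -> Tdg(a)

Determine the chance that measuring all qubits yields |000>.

Outcome |000> occurs with probability 1/2.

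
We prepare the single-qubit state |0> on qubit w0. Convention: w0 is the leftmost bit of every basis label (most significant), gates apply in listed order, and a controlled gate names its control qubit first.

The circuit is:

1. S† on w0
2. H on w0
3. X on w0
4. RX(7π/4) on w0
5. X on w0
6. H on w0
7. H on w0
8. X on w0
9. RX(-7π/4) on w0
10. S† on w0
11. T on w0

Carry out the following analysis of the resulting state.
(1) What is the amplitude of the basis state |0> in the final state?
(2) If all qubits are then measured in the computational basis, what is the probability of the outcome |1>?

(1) The final state's coefficient on |0> equals sqrt(2)/2. Key observation: steps 4-9 multiply out to the identity, so the circuit reduces to the remaining gates.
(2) Outcome |1> occurs with probability 1/2.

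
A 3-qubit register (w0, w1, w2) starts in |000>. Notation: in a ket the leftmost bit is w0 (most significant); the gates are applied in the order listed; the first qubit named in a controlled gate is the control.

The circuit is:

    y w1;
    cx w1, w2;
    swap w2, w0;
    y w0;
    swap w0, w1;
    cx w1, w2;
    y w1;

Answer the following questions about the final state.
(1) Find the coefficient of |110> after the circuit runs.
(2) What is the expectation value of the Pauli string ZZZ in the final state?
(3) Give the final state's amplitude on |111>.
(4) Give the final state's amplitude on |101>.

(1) The final state's coefficient on |110> equals I.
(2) The observable ZZZ averages to 1.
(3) |111> carries amplitude 0 in the final state.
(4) |101> carries amplitude 0 in the final state.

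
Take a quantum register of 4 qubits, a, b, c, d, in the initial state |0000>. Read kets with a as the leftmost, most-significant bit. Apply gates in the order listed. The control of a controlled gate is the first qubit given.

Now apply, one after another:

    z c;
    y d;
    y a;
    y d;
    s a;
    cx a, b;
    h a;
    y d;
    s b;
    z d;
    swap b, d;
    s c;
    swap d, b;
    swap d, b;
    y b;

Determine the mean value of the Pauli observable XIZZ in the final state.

The observable XIZZ averages to 1. Key observation: steps 13-14 multiply out to the identity, so the circuit reduces to the remaining gates.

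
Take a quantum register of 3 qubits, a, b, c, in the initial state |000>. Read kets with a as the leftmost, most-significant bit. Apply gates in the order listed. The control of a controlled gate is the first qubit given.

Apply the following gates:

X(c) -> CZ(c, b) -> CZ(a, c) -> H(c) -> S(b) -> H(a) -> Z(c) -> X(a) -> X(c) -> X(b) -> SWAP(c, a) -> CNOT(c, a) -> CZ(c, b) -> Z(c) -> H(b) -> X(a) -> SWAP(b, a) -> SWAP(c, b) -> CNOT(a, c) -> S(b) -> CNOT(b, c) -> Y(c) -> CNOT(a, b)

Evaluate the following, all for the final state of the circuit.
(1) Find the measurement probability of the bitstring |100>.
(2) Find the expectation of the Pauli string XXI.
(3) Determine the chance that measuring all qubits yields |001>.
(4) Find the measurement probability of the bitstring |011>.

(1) Outcome |100> occurs with probability 1/8.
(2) The observable XXI averages to -1.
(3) Outcome |001> occurs with probability 1/8.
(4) The probability of measuring |011> is 1/8.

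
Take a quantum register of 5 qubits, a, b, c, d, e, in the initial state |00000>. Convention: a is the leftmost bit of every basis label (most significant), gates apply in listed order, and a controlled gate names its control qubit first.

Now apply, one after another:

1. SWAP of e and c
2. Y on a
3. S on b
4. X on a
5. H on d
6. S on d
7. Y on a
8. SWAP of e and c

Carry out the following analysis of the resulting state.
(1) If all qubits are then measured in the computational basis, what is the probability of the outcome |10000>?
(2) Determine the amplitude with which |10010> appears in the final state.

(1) The probability of measuring |10000> is 1/2.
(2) |10010> carries amplitude -sqrt(2)*I/2 in the final state.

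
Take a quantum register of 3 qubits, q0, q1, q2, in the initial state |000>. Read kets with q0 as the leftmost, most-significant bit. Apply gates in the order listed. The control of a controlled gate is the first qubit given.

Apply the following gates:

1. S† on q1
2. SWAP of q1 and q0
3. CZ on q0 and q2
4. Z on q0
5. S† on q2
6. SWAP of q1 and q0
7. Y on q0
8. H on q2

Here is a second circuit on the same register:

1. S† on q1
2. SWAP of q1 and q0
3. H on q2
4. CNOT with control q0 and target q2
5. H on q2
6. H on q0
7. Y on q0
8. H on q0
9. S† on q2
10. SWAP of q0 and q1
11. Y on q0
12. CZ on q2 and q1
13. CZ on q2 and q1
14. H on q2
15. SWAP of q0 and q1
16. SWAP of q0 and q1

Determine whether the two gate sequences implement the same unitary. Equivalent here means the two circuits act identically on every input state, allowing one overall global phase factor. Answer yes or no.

No, they are not equivalent — no single phase factor reconciles the two unitaries.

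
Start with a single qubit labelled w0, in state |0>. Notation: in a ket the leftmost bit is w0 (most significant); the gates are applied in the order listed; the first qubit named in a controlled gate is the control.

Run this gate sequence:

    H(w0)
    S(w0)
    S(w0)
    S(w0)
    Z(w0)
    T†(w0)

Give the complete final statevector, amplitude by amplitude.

The resulting statevector has amplitude sqrt(2)/2 on |0>, sqrt(2)*exp(I*pi/4)/2 on |1>.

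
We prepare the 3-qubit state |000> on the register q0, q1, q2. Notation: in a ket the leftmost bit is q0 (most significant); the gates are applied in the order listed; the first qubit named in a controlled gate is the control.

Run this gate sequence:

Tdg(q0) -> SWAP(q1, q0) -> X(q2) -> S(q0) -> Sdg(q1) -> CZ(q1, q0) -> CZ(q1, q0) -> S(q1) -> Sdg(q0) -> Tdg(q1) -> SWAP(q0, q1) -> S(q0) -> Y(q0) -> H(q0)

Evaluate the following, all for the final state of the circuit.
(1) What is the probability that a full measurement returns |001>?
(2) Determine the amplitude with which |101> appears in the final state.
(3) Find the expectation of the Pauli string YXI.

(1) The probability of measuring |001> is 1/2. Key observation: gates 4-9 undo each other exactly, leaving only the rest of the circuit to track.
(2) |101> carries amplitude -sqrt(2)*I/2 in the final state.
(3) In the final state, YXI has expectation 0.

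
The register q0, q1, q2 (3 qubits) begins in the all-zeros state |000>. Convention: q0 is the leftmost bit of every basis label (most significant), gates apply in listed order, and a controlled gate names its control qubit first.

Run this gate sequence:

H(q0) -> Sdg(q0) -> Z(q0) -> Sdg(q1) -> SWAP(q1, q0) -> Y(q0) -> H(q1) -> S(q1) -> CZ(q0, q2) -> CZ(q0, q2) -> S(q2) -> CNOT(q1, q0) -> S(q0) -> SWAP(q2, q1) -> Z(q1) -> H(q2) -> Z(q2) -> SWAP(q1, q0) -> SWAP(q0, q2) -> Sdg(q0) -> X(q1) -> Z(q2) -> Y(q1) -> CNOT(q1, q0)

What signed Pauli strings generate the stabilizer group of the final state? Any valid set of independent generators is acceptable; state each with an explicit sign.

One valid set of independent stabilizer generators is -YII, +IXI, +IIZ (any independent generating set of the same group is equally correct).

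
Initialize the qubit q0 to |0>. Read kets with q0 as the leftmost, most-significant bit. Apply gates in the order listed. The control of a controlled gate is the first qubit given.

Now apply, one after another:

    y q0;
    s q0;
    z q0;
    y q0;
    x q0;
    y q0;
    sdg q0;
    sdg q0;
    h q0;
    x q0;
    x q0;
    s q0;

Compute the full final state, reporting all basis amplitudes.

After the circuit, the state carries amplitude -sqrt(2)/2 on |0>, -sqrt(2)*I/2 on |1>.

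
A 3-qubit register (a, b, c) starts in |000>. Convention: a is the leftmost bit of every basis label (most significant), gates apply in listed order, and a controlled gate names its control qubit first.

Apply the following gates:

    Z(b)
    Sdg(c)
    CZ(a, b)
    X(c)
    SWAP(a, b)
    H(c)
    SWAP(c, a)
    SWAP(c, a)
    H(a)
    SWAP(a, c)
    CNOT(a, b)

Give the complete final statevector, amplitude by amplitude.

The resulting statevector has amplitude 1/2 on |000>, 1/2 on |001>, 0 on |010>, 0 on |011>, 0 on |100>, 0 on |101>, -1/2 on |110>, -1/2 on |111>. Key observation: the block from step 7 through step 8 cancels to the identity and can be dropped.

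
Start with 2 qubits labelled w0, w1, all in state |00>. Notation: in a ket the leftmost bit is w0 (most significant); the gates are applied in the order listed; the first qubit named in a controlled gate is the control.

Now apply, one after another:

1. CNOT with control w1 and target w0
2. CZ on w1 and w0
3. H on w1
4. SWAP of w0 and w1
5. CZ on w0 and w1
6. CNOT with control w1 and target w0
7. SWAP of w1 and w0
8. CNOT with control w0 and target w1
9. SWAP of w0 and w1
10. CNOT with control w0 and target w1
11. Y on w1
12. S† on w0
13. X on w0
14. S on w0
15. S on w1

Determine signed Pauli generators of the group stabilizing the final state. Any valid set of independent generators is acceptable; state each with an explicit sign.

The final state is stabilized by the group generated by +XY, +ZZ; other independent generating sets are equally valid.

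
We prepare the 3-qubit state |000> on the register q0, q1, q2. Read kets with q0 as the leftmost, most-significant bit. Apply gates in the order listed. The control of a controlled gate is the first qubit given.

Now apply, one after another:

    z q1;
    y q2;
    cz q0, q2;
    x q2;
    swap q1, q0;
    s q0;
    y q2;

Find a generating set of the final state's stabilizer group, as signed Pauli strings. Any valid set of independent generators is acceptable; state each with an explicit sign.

The final state is stabilized by the group generated by +ZII, +IZI, -IIZ; other independent generating sets are equally valid.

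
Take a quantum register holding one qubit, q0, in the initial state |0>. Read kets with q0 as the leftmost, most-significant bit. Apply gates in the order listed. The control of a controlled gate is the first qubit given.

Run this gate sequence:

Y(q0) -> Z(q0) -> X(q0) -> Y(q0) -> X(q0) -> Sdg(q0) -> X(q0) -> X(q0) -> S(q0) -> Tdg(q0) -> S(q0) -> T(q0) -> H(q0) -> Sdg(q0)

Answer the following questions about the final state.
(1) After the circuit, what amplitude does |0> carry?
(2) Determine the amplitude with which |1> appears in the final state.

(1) |0> carries amplitude sqrt(2)/2 in the final state.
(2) The final state's coefficient on |1> equals -sqrt(2)*I/2.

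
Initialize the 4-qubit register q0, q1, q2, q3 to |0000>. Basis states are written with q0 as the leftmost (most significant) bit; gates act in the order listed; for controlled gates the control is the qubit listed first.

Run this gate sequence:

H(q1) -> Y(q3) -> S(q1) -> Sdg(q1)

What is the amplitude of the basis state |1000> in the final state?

|1000> carries amplitude 0 in the final state. Key observation: gates 3-4 undo each other exactly, leaving only the rest of the circuit to track.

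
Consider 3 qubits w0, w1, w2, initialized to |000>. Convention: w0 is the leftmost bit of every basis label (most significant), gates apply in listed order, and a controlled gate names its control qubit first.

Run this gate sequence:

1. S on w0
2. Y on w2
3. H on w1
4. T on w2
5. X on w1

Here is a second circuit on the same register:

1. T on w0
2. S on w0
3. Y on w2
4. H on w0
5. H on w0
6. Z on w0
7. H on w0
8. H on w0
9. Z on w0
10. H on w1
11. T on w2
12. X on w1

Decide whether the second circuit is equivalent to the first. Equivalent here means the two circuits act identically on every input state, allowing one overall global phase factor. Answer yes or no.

No: there is an input state on which the two circuits produce genuinely different outputs (not merely differing by a phase).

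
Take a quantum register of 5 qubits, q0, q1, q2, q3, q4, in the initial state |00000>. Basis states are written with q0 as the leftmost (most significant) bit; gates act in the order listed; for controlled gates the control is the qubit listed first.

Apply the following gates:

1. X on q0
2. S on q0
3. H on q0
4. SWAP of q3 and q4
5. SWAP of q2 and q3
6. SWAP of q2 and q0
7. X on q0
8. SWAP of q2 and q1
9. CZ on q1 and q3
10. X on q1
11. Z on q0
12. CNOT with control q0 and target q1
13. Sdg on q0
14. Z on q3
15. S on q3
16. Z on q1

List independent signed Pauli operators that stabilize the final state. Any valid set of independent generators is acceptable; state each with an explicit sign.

One valid set of independent stabilizer generators is +IXIII, -ZIIII, +IIZII, +IIIZI, +IIIIZ (any independent generating set of the same group is equally correct).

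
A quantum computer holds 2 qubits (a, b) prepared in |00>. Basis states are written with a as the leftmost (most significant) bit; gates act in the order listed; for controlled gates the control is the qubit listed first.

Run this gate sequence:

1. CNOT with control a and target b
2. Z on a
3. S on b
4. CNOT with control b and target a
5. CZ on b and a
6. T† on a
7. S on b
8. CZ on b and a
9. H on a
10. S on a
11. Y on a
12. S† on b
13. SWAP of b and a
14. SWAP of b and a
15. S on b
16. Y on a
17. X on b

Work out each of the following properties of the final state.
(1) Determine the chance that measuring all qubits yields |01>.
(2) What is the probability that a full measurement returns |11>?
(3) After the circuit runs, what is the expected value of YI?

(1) Outcome |01> occurs with probability 1/2. Key observation: steps 11-16 multiply out to the identity, so the circuit reduces to the remaining gates.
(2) A full measurement returns |11> with probability 1/2.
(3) The observable YI averages to 1.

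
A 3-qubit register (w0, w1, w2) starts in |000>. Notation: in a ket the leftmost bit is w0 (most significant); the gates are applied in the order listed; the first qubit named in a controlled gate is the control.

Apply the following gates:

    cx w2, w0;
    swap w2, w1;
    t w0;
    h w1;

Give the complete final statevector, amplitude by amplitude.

After the circuit, the state carries amplitude sqrt(2)/2 on |000>, sqrt(2)/2 on |010>, and 0 on every other basis state.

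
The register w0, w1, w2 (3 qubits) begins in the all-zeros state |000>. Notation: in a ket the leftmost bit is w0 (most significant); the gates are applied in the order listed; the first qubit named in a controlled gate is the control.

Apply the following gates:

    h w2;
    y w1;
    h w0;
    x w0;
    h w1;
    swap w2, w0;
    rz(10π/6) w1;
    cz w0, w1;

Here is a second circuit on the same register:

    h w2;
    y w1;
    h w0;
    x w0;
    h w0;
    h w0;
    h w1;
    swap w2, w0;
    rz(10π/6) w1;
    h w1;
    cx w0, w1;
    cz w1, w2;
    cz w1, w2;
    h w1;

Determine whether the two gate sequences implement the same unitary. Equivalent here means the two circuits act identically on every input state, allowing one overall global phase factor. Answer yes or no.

Yes, they are equivalent — the unitaries differ by at most a global phase.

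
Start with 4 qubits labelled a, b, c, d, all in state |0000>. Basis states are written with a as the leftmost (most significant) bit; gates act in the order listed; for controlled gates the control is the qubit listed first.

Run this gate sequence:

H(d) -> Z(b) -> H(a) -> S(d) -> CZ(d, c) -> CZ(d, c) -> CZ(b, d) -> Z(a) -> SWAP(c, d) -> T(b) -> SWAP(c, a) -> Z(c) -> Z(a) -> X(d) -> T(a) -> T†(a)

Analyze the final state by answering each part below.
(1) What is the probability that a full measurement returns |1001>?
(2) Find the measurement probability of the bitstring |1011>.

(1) A full measurement returns |1001> with probability 1/4.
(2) The probability of measuring |1011> is 1/4.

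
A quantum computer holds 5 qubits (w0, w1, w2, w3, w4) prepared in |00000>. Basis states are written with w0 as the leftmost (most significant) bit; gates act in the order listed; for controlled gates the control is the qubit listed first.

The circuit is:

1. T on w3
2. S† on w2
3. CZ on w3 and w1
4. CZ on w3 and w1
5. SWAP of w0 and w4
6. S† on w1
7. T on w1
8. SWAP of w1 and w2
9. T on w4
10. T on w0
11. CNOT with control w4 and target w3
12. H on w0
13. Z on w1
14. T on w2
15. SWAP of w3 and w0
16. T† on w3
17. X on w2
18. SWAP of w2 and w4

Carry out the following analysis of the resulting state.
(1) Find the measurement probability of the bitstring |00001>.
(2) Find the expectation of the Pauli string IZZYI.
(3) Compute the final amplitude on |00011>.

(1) Outcome |00001> occurs with probability 1/2. Key observation: gates 3-4 undo each other exactly, leaving only the rest of the circuit to track.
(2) The observable IZZYI averages to -sqrt(2)/2.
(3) The amplitude on |00011> is -sqrt(2)*exp(3*I*pi/4)/2.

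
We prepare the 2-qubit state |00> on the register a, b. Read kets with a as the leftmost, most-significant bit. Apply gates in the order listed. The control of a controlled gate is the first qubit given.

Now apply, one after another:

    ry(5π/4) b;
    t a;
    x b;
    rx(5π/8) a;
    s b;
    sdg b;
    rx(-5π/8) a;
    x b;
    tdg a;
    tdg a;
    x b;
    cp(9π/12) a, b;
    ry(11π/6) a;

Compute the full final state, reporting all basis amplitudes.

The resulting statevector has amplitude -sqrt(6)*sqrt(sqrt(2)/4 + 1/2)*sin(5*pi/16)**2/4 - sqrt(2)*sqrt(sqrt(2)/4 + 1/2)*sin(5*pi/16)**2/4 - sqrt(6)*sqrt(sqrt(2)/4 + 1/2)*cos(5*pi/16)**2/4 - sqrt(2)*sqrt(sqrt(2)/4 + 1/2)*cos(5*pi/16)**2/4 on |00>, sqrt(2)*sqrt(1/2 - sqrt(2)/4)*cos(5*pi/16)**2/4 + sqrt(6)*sqrt(1/2 - sqrt(2)/4)*cos(5*pi/16)**2/4 + sqrt(2)*sqrt(1/2 - sqrt(2)/4)*sin(5*pi/16)**2/4 + sqrt(6)*sqrt(1/2 - sqrt(2)/4)*sin(5*pi/16)**2/4 on |01>, -sqrt(2)*sqrt(sqrt(2)/4 + 1/2)*sin(5*pi/16)**2/4 - sqrt(2)*sqrt(sqrt(2)/4 + 1/2)*cos(5*pi/16)**2/4 + sqrt(6)*sqrt(sqrt(2)/4 + 1/2)*cos(5*pi/16)**2/4 + sqrt(6)*sqrt(sqrt(2)/4 + 1/2)*sin(5*pi/16)**2/4 on |10>, -sqrt(6)*sqrt(1/2 - sqrt(2)/4)*sin(5*pi/16)**2/4 - sqrt(6)*sqrt(1/2 - sqrt(2)/4)*cos(5*pi/16)**2/4 + sqrt(2)*sqrt(1/2 - sqrt(2)/4)*cos(5*pi/16)**2/4 + sqrt(2)*sqrt(1/2 - sqrt(2)/4)*sin(5*pi/16)**2/4 on |11>.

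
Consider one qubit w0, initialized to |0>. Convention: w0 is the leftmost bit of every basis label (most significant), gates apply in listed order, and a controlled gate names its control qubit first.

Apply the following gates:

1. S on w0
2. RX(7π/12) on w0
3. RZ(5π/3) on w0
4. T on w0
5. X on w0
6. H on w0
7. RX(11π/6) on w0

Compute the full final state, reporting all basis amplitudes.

The final amplitudes are 3*I*sqrt(sqrt(2)/4 + 1/2)*exp(-5*I*pi/6)/8 + sqrt(3)*I*sqrt(sqrt(2)/4 + 1/2)*exp(-11*I*pi/12)/8 + 3*I*sqrt(1/2 - sqrt(2)/4)*exp(-11*I*pi/12)/8 + I*sqrt(sqrt(2)/4 + 1/2)*exp(-11*I*pi/12)/8 + sqrt(3)*I*sqrt(1/2 - sqrt(2)/4)*exp(-11*I*pi/12)/8 + sqrt(3)*sqrt(1/2 - sqrt(2)/4)*exp(-5*I*pi/6)/8 + I*sqrt(1/2 - sqrt(2)/4)*exp(-5*I*pi/6)/8 + sqrt(sqrt(2)/4 + 1/2)*exp(-11*I*pi/12)/8 + sqrt(1/2 - sqrt(2)/4)*exp(-5*I*pi/6)/8 + sqrt(3)*sqrt(1/2 - sqrt(2)/4)*exp(-11*I*pi/12)/8 - 3*sqrt(1/2 - sqrt(2)/4)*exp(-11*I*pi/12)/8 - sqrt(3)*sqrt(sqrt(2)/4 + 1/2)*exp(-11*I*pi/12)/8 - sqrt(3)*I*sqrt(1/2 - sqrt(2)/4)*exp(-5*I*pi/6)/8 - sqrt(3)*sqrt(sqrt(2)/4 + 1/2)*exp(-5*I*pi/6)/8 - sqrt(3)*I*sqrt(sqrt(2)/4 + 1/2)*exp(-5*I*pi/6)/8 - 3*sqrt(sqrt(2)/4 + 1/2)*exp(-5*I*pi/6)/8 on |0>, sqrt(3)*I*sqrt(sqrt(2)/4 + 1/2)*exp(-11*I*pi/12)/8 + 3*sqrt(sqrt(2)/4 + 1/2)*exp(-5*I*pi/6)/8 + sqrt(3)*I*sqrt(sqrt(2)/4 + 1/2)*exp(-5*I*pi/6)/8 + 3*I*sqrt(1/2 - sqrt(2)/4)*exp(-11*I*pi/12)/8 + I*sqrt(sqrt(2)/4 + 1/2)*exp(-11*I*pi/12)/8 + sqrt(3)*sqrt(sqrt(2)/4 + 1/2)*exp(-5*I*pi/6)/8 + sqrt(3)*I*sqrt(1/2 - sqrt(2)/4)*exp(-11*I*pi/12)/8 + sqrt(3)*I*sqrt(1/2 - sqrt(2)/4)*exp(-5*I*pi/6)/8 + sqrt(sqrt(2)/4 + 1/2)*exp(-11*I*pi/12)/8 + sqrt(3)*sqrt(1/2 - sqrt(2)/4)*exp(-11*I*pi/12)/8 - sqrt(1/2 - sqrt(2)/4)*exp(-5*I*pi/6)/8 - 3*sqrt(1/2 - sqrt(2)/4)*exp(-11*I*pi/12)/8 - I*sqrt(1/2 - sqrt(2)/4)*exp(-5*I*pi/6)/8 - sqrt(3)*sqrt(1/2 - sqrt(2)/4)*exp(-5*I*pi/6)/8 - sqrt(3)*sqrt(sqrt(2)/4 + 1/2)*exp(-11*I*pi/12)/8 - 3*I*sqrt(sqrt(2)/4 + 1/2)*exp(-5*I*pi/6)/8 on |1>.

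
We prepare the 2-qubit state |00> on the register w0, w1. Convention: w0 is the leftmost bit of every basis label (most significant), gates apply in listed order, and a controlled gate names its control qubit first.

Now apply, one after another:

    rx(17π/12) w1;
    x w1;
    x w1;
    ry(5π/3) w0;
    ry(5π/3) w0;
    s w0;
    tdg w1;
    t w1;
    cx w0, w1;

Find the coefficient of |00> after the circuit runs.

|00> carries amplitude -sqrt(3*sqrt(2) + 6)/8 + sqrt(2 - sqrt(2))/8 in the final state. Key observation: gates 2-3 undo each other exactly, leaving only the rest of the circuit to track.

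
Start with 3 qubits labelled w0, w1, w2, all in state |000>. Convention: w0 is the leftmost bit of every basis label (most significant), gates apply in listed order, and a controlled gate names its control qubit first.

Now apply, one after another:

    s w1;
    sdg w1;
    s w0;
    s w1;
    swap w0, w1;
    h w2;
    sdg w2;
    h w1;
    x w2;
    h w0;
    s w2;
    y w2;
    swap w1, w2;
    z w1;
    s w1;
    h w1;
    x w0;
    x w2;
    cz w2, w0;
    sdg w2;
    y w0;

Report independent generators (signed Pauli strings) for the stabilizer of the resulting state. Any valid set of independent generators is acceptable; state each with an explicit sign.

One valid set of independent stabilizer generators is -XIZ, +IYI, +ZIY (any independent generating set of the same group is equally correct).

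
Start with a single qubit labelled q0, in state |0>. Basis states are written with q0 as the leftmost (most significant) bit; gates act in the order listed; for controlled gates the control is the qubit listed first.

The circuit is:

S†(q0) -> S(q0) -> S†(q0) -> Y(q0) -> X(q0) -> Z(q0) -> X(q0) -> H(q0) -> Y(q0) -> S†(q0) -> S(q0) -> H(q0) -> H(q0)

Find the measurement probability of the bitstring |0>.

A full measurement returns |0> with probability 1/2.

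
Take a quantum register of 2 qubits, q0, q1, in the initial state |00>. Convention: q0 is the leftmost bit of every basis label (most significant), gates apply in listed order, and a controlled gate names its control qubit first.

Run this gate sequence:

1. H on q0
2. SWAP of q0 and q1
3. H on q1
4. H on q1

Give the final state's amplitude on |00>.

|00> carries amplitude sqrt(2)/2 in the final state.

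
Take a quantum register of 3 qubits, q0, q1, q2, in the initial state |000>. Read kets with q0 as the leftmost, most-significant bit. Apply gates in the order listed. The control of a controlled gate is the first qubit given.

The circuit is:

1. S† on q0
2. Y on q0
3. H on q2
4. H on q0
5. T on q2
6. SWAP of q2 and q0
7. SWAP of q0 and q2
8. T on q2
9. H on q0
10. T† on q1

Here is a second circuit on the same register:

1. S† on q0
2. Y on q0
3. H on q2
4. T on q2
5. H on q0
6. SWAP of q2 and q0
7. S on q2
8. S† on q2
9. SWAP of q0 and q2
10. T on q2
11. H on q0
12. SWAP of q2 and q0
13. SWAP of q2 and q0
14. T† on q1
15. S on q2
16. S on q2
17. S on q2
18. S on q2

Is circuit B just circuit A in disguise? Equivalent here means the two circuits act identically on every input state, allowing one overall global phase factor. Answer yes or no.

Yes — the two circuits implement the same unitary up to a global phase.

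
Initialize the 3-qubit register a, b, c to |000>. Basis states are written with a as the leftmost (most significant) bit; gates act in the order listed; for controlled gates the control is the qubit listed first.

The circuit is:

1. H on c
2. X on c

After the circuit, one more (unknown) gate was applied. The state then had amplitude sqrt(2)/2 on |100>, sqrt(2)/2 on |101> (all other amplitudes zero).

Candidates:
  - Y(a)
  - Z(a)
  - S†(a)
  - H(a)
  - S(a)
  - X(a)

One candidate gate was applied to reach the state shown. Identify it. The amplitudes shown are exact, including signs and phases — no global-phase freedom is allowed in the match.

The unique candidate consistent with the amplitudes is X(a).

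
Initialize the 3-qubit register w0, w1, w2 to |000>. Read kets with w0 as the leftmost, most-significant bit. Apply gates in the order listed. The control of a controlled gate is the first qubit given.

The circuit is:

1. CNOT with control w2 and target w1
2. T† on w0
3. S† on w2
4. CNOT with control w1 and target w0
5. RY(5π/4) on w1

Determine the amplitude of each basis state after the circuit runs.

The resulting statevector has amplitude -sqrt(2 - sqrt(2))/2 on |000>, sqrt(sqrt(2) + 2)/2 on |010>, and 0 on every other basis state.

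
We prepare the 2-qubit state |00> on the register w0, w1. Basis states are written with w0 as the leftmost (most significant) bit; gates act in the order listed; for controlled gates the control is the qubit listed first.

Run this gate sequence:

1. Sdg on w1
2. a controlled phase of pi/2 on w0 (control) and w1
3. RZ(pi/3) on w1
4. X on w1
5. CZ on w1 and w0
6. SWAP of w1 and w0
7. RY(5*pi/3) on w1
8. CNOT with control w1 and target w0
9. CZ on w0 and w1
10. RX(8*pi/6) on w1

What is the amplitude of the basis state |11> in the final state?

The final state's coefficient on |11> equals 3*exp(I*pi/3)/4.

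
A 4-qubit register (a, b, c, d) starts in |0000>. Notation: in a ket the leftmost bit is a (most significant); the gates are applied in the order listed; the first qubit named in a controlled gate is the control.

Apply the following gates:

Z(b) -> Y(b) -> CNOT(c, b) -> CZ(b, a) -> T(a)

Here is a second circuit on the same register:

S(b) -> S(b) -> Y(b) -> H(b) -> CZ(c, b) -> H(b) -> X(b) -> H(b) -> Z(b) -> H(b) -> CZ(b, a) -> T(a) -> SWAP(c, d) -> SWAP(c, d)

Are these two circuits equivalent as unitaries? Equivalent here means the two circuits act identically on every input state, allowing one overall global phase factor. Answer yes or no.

Yes — the two circuits implement the same unitary up to a global phase.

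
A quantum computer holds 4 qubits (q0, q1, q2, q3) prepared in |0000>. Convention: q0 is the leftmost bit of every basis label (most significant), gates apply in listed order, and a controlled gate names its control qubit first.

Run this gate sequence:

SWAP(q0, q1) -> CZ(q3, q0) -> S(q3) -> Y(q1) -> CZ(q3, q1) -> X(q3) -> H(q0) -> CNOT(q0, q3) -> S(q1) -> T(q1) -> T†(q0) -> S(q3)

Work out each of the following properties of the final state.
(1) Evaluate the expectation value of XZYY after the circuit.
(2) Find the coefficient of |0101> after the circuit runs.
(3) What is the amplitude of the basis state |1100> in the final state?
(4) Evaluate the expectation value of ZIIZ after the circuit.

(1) The observable XZYY averages to 0.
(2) The final state's coefficient on |0101> equals -sqrt(2)*exp(3*I*pi/4)/2.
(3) |1100> carries amplitude -sqrt(2)/2 in the final state.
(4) The expectation value of ZIIZ is -1.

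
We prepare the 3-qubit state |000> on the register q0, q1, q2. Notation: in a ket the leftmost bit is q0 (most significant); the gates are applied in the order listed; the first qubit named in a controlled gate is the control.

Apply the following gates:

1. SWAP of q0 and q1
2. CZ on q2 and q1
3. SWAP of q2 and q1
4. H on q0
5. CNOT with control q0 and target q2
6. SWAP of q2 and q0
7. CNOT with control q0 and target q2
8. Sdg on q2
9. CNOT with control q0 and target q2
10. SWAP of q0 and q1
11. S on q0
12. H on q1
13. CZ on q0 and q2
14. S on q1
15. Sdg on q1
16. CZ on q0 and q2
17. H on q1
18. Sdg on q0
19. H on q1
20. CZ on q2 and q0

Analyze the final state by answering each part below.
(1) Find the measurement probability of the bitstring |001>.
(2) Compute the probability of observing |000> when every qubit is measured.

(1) The probability of measuring |001> is 1/4. Key observation: steps 11-18 multiply out to the identity, so the circuit reduces to the remaining gates.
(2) Outcome |000> occurs with probability 1/4.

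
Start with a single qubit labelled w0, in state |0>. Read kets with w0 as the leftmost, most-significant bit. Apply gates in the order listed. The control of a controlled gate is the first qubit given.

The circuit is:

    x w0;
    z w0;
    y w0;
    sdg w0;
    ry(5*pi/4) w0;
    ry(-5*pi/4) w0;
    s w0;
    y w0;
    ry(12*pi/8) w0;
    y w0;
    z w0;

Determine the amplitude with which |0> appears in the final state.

The amplitude on |0> is -sqrt(2)*I/2. Key observation: gates 3-8 undo each other exactly, leaving only the rest of the circuit to track.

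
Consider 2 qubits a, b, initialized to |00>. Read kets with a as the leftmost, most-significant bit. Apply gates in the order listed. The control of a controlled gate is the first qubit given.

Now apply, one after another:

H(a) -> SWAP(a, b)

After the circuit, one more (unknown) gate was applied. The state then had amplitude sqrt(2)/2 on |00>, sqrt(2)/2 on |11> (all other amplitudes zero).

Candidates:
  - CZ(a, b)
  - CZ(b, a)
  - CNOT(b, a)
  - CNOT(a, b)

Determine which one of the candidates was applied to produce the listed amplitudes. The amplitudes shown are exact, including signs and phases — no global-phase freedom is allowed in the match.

It was CNOT(b, a) that produced the state shown.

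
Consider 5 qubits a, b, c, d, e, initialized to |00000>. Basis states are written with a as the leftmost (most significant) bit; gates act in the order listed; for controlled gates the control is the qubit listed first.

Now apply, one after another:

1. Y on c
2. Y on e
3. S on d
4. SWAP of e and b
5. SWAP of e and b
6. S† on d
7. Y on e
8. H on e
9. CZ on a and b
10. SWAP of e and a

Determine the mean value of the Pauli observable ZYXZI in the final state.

The observable ZYXZI averages to 0. Key observation: steps 2-7 multiply out to the identity, so the circuit reduces to the remaining gates.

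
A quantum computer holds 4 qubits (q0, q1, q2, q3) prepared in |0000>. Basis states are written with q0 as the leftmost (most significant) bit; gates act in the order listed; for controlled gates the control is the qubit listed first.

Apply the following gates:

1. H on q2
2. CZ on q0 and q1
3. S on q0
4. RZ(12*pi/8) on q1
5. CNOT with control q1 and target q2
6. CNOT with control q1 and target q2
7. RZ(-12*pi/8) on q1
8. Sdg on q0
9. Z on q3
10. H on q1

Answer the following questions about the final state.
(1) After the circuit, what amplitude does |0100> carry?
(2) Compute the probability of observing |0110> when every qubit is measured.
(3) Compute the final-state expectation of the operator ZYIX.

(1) |0100> carries amplitude 1/2 in the final state. Key observation: steps 3-8 multiply out to the identity, so the circuit reduces to the remaining gates.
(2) The probability of measuring |0110> is 1/4.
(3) In the final state, ZYIX has expectation 0.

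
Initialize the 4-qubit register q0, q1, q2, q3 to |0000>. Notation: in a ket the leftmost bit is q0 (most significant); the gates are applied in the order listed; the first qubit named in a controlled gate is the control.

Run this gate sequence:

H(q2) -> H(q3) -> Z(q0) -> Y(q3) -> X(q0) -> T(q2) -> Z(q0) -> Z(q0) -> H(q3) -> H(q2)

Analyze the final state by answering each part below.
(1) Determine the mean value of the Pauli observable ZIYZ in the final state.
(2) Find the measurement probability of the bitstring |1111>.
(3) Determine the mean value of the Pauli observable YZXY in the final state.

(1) The observable ZIYZ averages to -sqrt(2)/2.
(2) A full measurement returns |1111> with probability 0.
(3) In the final state, YZXY has expectation 0.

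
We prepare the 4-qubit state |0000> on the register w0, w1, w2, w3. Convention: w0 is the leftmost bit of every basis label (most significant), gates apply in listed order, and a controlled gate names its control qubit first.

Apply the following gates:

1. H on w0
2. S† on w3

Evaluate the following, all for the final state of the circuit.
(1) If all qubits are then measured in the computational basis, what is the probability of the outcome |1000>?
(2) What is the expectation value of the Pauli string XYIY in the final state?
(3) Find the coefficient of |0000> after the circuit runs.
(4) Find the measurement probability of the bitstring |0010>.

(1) Outcome |1000> occurs with probability 1/2.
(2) The expectation value of XYIY is 0.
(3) |0000> carries amplitude sqrt(2)/2 in the final state.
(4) Outcome |0010> occurs with probability 0.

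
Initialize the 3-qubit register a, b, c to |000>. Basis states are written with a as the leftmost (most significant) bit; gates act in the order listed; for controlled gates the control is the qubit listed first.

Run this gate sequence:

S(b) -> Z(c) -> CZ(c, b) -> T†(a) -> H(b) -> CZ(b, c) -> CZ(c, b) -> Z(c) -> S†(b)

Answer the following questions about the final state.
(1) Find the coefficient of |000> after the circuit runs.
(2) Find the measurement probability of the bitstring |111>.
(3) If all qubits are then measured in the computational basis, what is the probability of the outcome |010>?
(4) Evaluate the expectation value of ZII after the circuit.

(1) The final state's coefficient on |000> equals sqrt(2)/2.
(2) The probability of measuring |111> is 0.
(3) A full measurement returns |010> with probability 1/2.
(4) The expectation value of ZII is 1.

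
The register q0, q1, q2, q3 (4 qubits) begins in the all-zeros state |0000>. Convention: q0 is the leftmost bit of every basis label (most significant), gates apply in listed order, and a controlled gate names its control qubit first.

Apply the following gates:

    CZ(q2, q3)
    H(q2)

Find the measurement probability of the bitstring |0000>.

The probability of measuring |0000> is 1/2.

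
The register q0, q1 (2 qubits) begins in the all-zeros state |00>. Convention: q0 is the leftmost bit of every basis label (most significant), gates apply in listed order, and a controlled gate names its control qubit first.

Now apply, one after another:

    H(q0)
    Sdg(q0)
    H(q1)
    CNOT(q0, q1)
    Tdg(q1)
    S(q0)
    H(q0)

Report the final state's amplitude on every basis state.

After the circuit, the state carries amplitude sqrt(2)/2 on |00>, -sqrt(2)*exp(3*I*pi/4)/2 on |01>, 0 on |10>, 0 on |11>.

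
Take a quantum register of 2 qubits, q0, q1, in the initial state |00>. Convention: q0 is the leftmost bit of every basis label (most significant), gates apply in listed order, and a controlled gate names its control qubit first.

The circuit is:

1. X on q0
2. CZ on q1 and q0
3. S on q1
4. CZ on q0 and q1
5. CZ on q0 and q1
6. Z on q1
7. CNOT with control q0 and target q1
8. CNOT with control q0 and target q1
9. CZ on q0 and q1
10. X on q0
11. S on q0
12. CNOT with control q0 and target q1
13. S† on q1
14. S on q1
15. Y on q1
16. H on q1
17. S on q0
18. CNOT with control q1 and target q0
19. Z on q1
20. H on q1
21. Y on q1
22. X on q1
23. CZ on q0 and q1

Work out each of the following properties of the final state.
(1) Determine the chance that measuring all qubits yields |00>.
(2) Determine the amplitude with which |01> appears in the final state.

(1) The probability of measuring |00> is 1/4.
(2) |01> carries amplitude 1/2 in the final state.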